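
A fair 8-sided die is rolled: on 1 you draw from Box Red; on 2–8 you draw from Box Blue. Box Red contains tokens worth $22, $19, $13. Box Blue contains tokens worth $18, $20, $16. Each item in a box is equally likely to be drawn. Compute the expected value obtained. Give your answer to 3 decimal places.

E[X | Box Red] = (22 + 19 + 13)/3 = 18
E[X | Box Blue] = (18 + 20 + 16)/3 = 18
E[X] = (1/8)·18 + (7/8)·18 = 18 ≈ 18.000

$18.000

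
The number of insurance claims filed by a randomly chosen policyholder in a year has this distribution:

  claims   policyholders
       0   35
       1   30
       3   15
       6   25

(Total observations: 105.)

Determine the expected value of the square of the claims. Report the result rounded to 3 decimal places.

Total = 105, so P(claims=0) = 35/105, etc.
E[X²] = (1/3)·0 + (2/7)·1 + (1/7)·9 + (5/21)·36
     = 71/7 ≈ 10.143

10.143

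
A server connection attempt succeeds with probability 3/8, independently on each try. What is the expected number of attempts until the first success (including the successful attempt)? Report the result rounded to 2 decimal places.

2.67

For a geometric distribution, E[trials] = 1/p = 1/(3/8) = 8/3.
≈ 2.67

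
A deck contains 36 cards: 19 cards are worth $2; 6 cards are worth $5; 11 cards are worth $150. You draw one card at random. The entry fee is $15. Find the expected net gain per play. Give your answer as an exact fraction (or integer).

589/18 dollars

E[payout] = (19/36)·2 + (6/36)·5 + (11/36)·150 = 859/18
Expected profit = 859/18 − 15 = 589/18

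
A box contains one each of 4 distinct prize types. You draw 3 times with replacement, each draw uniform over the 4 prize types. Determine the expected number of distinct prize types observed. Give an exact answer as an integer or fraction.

37/16

Let Xⱼ=1 if type j appears at least once. P(Xⱼ=1) = 1 − ((4−1)/4)^3 = 37/64.
E[#distinct] = 4·37/64 = 37/16.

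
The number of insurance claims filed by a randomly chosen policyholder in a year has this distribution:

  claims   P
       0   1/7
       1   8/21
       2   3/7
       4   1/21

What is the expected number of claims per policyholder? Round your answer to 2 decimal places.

1.43

E[X] = (1/7)·0 + (8/21)·1 + (3/7)·2 + (1/21)·4
     = 10/7 ≈ 1.43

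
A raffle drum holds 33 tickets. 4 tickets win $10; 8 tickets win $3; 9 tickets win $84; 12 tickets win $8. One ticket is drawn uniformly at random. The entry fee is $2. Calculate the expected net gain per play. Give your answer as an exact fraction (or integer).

E[payout] = (4/33)·10 + (8/33)·3 + (9/33)·84 + (12/33)·8 = 916/33
Expected profit = 916/33 − 2 = 850/33

850/33 dollars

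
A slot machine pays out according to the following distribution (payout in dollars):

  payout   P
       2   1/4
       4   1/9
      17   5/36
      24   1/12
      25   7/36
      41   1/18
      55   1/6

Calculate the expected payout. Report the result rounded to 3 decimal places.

E[X] = (1/4)·2 + (1/9)·4 + (5/36)·17 + (1/12)·24 + (7/36)·25 + (1/18)·41 + (1/6)·55
     = 389/18 ≈ 21.611

$21.611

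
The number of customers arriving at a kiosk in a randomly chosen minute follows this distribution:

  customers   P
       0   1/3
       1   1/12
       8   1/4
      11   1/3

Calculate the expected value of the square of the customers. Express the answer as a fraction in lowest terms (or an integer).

E[X²] = (1/3)·0 + (1/12)·1 + (1/4)·64 + (1/3)·121
     = 677/12

677/12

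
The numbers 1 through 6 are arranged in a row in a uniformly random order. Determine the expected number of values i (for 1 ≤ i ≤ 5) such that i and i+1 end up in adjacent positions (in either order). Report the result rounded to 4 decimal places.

For each i ∈ {1,…,5}, let Xᵢ = 1 if i and i+1 are adjacent. P(Xᵢ=1) = 2·(6−1)!/6! = 2/6.
By linearity, E[ΣXᵢ] = (5)·(2/6) = 5/3.
≈ 1.6667

1.6667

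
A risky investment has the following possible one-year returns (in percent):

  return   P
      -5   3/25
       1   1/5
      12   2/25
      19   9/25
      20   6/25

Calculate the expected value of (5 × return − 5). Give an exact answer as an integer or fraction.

56

E[5x-5] = (3/25)·(-30) + (1/5)·0 + (2/25)·55 + (9/25)·90 + (6/25)·95
     = 56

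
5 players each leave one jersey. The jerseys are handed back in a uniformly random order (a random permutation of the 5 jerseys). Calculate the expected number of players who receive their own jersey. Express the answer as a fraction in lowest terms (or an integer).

1

Let Xᵢ = 1 if person i gets their own jersey. For each i, P(Xᵢ=1) = 1/5.
By linearity of expectation, E[X₁+…+X_5] = 5·(1/5) = 1.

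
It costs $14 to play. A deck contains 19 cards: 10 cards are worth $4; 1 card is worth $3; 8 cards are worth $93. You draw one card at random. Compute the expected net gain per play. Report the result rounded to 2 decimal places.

E[payout] = (10/19)·4 + (1/19)·3 + (8/19)·93 = 787/19
Expected profit = 787/19 − 14 = 521/19 ≈ $27.42

$27.42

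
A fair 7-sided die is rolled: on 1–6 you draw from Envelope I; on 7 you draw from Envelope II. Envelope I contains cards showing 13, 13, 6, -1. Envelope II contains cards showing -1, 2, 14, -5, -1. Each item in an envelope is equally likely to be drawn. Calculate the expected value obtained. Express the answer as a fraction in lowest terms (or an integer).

E[X | Envelope I] = (13 + 13 + 6 − 1)/4 = 31/4
E[X | Envelope II] = (-1 + 2 + 14 − 5 − 1)/5 = 9/5
E[X] = (6/7)·31/4 + (1/7)·9/5 = 69/10

69/10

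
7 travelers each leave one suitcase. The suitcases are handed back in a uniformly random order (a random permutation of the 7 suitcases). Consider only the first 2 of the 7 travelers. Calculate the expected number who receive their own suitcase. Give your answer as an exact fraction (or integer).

Let Xᵢ = 1 if person i gets their own suitcase. For each i, P(Xᵢ=1) = 1/7.
By linearity of expectation, E[X₁+…+X_2] = 2·(1/7) = 2/7.

2/7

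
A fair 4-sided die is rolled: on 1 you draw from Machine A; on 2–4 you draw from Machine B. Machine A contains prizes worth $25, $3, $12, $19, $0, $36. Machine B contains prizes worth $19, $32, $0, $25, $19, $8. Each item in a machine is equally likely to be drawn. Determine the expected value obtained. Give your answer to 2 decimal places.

$16.83

E[X | Machine A] = (25 + 3 + 12 + 19 + 0 + 36)/6 = 95/6
E[X | Machine B] = (19 + 32 + 0 + 25 + 19 + 8)/6 = 103/6
E[X] = (1/4)·95/6 + (3/4)·103/6 = 101/6 ≈ 16.83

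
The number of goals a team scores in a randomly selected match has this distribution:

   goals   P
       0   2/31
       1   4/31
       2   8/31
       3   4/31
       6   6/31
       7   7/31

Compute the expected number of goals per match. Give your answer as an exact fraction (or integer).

E[X] = (2/31)·0 + (4/31)·1 + (8/31)·2 + (4/31)·3 + (6/31)·6 + (7/31)·7
     = 117/31

117/31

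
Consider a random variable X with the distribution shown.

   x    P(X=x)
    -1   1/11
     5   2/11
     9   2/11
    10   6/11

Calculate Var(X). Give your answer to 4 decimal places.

E[X] = (1/11)·(-1) + (2/11)·5 + (2/11)·9 + (6/11)·10 = 87/11
E[X²] = (1/11)·1 + (2/11)·25 + (2/11)·81 + (6/11)·100 = 813/11
Var(X) = 813/11 − (87/11)² = 1374/121 ≈ 11.3554

11.3554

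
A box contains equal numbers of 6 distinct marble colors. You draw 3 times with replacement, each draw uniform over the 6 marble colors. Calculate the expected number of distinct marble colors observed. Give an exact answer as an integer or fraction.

Let Xⱼ=1 if type j appears at least once. P(Xⱼ=1) = 1 − ((6−1)/6)^3 = 91/216.
E[#distinct] = 6·91/216 = 91/36.

91/36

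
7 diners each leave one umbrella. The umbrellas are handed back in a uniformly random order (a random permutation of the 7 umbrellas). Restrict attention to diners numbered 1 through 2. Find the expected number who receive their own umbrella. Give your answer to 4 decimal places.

Let Xᵢ = 1 if person i gets their own umbrella. For each i, P(Xᵢ=1) = 1/7.
By linearity of expectation, E[X₁+…+X_2] = 2·(1/7) = 2/7.
≈ 0.2857

0.2857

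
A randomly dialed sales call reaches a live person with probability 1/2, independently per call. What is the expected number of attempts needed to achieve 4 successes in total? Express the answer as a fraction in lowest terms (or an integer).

8

By linearity (sum of 4 independent geometric waits), E[trials] = 4/p = 4/(1/2) = 8.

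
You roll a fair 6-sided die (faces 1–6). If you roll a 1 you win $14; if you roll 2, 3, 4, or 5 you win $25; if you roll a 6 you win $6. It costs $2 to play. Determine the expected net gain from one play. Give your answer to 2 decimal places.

$18.00

E[payout] = (1/6)·6 + (1/6)·14 + (2/3)·25 = 20
Expected profit = 20 − 2 = 18 ≈ $18.00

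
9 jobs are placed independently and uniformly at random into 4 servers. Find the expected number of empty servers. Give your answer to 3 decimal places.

Let Xⱼ=1 if server j is empty. P(Xⱼ=1) = ((4-1)/4)^9 = 19683/262144.
By linearity, E[#empty] = 4·19683/262144 = 19683/65536.
≈ 0.300

0.300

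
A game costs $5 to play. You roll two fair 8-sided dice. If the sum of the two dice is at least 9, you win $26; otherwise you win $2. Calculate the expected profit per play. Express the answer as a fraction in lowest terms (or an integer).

E[payout] = (7/16)·2 + (9/16)·26 = 31/2
Expected profit = 31/2 − 5 = 21/2

21/2 dollars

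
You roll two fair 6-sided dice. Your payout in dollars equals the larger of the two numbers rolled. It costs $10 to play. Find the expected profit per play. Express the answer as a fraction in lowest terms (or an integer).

Distribution of the larger of the two numbers rolled: 1 w.p. 1/36, 2 w.p. 1/12, 3 w.p. 5/36, 4 w.p. 7/36, 5 w.p. 1/4, 6 w.p. 11/36
E[payout] = (1/36)·1 + (1/12)·2 + (5/36)·3 + (7/36)·4 + (1/4)·5 + (11/36)·6 = 161/36
Expected profit = 161/36 − 10 = -199/36

-199/36 dollars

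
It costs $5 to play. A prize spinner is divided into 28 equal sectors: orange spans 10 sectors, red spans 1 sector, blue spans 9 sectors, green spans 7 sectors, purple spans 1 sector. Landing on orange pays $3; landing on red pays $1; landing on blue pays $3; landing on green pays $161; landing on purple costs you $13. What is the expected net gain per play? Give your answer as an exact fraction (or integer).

E[payout] = (10/28)·3 + (1/28)·1 + (9/28)·3 + (7/28)·161 + (1/28)·(-13) = 293/7
Expected profit = 293/7 − 5 = 258/7

258/7 dollars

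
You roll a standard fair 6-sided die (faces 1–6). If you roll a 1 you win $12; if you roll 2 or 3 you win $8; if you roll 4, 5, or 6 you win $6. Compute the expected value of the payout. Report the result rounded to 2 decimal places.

E[payout] = (1/2)·6 + (1/3)·8 + (1/6)·12 = 23/3
≈ $7.67

$7.67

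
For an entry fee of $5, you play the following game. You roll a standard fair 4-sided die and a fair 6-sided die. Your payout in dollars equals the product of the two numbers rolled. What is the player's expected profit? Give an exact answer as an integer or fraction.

15/4 dollars

Distribution of the product of the two numbers rolled: 1 w.p. 1/24, 2 w.p. 1/12, 3 w.p. 1/12, 4 w.p. 1/8, 5 w.p. 1/24, 6 w.p. 1/8, …
E[payout] = (1/24)·1 + (1/12)·2 + (1/12)·3 + (1/8)·4 + (1/24)·5 + (1/8)·6 + (1/12)·8 + (1/24)·9 + (1/24)·10 + (1/8)·12 + (1/24)·15 + (1/24)·16 + (1/24)·18 + (1/24)·20 + (1/24)·24 = 35/4
Expected profit = 35/4 − 5 = 15/4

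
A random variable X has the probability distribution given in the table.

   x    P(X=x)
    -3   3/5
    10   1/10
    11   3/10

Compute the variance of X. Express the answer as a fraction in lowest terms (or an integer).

E[X] = (3/5)·(-3) + (1/10)·10 + (3/10)·11 = 5/2
E[X²] = (3/5)·9 + (1/10)·100 + (3/10)·121 = 517/10
Var(X) = 517/10 − (5/2)² = 909/20

909/20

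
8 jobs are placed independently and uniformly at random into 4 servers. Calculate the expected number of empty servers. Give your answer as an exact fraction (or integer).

Let Xⱼ=1 if server j is empty. P(Xⱼ=1) = ((4-1)/4)^8 = 6561/65536.
By linearity, E[#empty] = 4·6561/65536 = 6561/16384.

6561/16384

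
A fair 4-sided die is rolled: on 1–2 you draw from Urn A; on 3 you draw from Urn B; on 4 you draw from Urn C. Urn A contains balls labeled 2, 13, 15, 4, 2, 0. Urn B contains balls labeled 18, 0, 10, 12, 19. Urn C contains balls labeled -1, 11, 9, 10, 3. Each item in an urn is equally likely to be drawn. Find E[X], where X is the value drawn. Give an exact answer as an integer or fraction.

E[X | Urn A] = (2 + 13 + 15 + 4 + 2 + 0)/6 = 6
E[X | Urn B] = (18 + 0 + 10 + 12 + 19)/5 = 59/5
E[X | Urn C] = (-1 + 11 + 9 + 10 + 3)/5 = 32/5
E[X] = (1/2)·6 + (1/4)·59/5 + (1/4)·32/5 = 151/20

151/20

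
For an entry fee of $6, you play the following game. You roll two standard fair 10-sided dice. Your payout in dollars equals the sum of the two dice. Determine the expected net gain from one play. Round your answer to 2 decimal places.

Distribution of the sum of the two dice: 2 w.p. 1/100, 3 w.p. 1/50, 4 w.p. 3/100, 5 w.p. 1/25, 6 w.p. 1/20, 7 w.p. 3/50, …
E[payout] = (1/100)·2 + (1/50)·3 + (3/100)·4 + (1/25)·5 + (1/20)·6 + (3/50)·7 + (7/100)·8 + (2/25)·9 + (9/100)·10 + (1/10)·11 + (9/100)·12 + (2/25)·13 + (7/100)·14 + (3/50)·15 + (1/20)·16 + (1/25)·17 + (3/100)·18 + (1/50)·19 + (1/100)·20 = 11
Expected profit = 11 − 6 = 5 ≈ $5.00

$5.00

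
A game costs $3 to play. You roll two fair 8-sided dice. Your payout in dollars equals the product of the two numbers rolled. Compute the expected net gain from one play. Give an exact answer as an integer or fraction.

69/4 dollars

Distribution of the product of the two numbers rolled: 1 w.p. 1/64, 2 w.p. 1/32, 3 w.p. 1/32, 4 w.p. 3/64, 5 w.p. 1/32, 6 w.p. 1/16, …
E[payout] = (1/64)·1 + (1/32)·2 + (1/32)·3 + (3/64)·4 + (1/32)·5 + (1/16)·6 + (1/32)·7 + (1/16)·8 + (1/64)·9 + (1/32)·10 + (1/16)·12 + (1/32)·14 + (1/32)·15 + (3/64)·16 + (1/32)·18 + (1/32)·20 + (1/32)·21 + (1/16)·24 + (1/64)·25 + (1/32)·28 + (1/32)·30 + (1/32)·32 + (1/32)·35 + (1/64)·36 + (1/32)·40 + (1/32)·42 + (1/32)·48 + (1/64)·49 + (1/32)·56 + (1/64)·64 = 81/4
Expected profit = 81/4 − 3 = 69/4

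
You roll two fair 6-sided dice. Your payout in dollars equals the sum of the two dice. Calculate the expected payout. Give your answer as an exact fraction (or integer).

Distribution of the sum of the two dice: 2 w.p. 1/36, 3 w.p. 1/18, 4 w.p. 1/12, 5 w.p. 1/9, 6 w.p. 5/36, 7 w.p. 1/6, …
E[payout] = (1/36)·2 + (1/18)·3 + (1/12)·4 + (1/9)·5 + (5/36)·6 + (1/6)·7 + (5/36)·8 + (1/9)·9 + (1/12)·10 + (1/18)·11 + (1/36)·12 = 7

$7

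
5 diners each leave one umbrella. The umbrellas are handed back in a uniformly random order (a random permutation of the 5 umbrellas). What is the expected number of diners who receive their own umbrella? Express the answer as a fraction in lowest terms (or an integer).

1

Let Xᵢ = 1 if person i gets their own umbrella. For each i, P(Xᵢ=1) = 1/5.
By linearity of expectation, E[X₁+…+X_5] = 5·(1/5) = 1.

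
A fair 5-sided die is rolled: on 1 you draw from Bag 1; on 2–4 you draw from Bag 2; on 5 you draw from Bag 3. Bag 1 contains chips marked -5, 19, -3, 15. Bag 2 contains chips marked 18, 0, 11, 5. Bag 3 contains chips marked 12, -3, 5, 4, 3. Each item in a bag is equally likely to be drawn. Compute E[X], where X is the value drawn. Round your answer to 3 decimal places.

7.240

E[X | Bag 1] = (-5 + 19 − 3 + 15)/4 = 13/2
E[X | Bag 2] = (18 + 0 + 11 + 5)/4 = 17/2
E[X | Bag 3] = (12 − 3 + 5 + 4 + 3)/5 = 21/5
E[X] = (1/5)·13/2 + (3/5)·17/2 + (1/5)·21/5 = 181/25 ≈ 7.240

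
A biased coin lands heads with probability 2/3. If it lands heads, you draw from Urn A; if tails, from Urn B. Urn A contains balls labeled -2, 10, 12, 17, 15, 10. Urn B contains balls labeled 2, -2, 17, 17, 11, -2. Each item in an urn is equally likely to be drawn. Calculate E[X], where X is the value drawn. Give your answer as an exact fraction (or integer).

167/18

E[X | Urn A] = (-2 + 10 + 12 + 17 + 15 + 10)/6 = 31/3
E[X | Urn B] = (2 − 2 + 17 + 17 + 11 − 2)/6 = 43/6
E[X] = (2/3)·31/3 + (1/3)·43/6 = 167/18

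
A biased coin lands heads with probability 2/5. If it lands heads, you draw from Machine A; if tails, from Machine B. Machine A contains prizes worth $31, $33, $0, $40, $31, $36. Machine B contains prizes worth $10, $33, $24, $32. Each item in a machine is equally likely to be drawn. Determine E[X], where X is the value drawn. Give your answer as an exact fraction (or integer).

E[X | Machine A] = (31 + 33 + 0 + 40 + 31 + 36)/6 = 57/2
E[X | Machine B] = (10 + 33 + 24 + 32)/4 = 99/4
E[X] = (2/5)·57/2 + (3/5)·99/4 = 105/4

105/4 dollars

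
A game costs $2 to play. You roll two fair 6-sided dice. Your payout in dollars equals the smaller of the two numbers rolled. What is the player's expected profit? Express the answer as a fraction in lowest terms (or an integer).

Distribution of the smaller of the two numbers rolled: 1 w.p. 11/36, 2 w.p. 1/4, 3 w.p. 7/36, 4 w.p. 5/36, 5 w.p. 1/12, 6 w.p. 1/36
E[payout] = (11/36)·1 + (1/4)·2 + (7/36)·3 + (5/36)·4 + (1/12)·5 + (1/36)·6 = 91/36
Expected profit = 91/36 − 2 = 19/36

19/36 dollars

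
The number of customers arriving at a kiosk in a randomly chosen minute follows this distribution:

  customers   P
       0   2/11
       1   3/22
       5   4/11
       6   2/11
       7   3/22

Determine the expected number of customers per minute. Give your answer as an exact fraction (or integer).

E[X] = (2/11)·0 + (3/22)·1 + (4/11)·5 + (2/11)·6 + (3/22)·7
     = 4

4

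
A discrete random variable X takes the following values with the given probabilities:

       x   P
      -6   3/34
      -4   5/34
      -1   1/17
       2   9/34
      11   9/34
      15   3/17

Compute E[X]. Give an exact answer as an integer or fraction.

E[X] = (3/34)·(-6) + (5/34)·(-4) + (1/17)·(-1) + (9/34)·2 + (9/34)·11 + (3/17)·15
     = 167/34

167/34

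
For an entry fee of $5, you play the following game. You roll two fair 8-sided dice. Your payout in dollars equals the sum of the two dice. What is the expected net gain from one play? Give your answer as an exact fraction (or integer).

Distribution of the sum of the two dice: 2 w.p. 1/64, 3 w.p. 1/32, 4 w.p. 3/64, 5 w.p. 1/16, 6 w.p. 5/64, 7 w.p. 3/32, …
E[payout] = (1/64)·2 + (1/32)·3 + (3/64)·4 + (1/16)·5 + (5/64)·6 + (3/32)·7 + (7/64)·8 + (1/8)·9 + (7/64)·10 + (3/32)·11 + (5/64)·12 + (1/16)·13 + (3/64)·14 + (1/32)·15 + (1/64)·16 = 9
Expected profit = 9 − 5 = 4

$4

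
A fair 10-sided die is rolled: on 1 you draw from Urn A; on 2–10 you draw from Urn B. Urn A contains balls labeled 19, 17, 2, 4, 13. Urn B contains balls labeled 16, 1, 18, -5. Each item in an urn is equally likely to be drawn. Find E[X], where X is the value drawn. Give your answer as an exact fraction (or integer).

E[X | Urn A] = (19 + 17 + 2 + 4 + 13)/5 = 11
E[X | Urn B] = (16 + 1 + 18 − 5)/4 = 15/2
E[X] = (1/10)·11 + (9/10)·15/2 = 157/20

157/20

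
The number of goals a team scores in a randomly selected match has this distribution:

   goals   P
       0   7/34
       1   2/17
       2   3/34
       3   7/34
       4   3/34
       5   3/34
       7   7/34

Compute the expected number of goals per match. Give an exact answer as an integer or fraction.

107/34

E[X] = (7/34)·0 + (2/17)·1 + (3/34)·2 + (7/34)·3 + (3/34)·4 + (3/34)·5 + (7/34)·7
     = 107/34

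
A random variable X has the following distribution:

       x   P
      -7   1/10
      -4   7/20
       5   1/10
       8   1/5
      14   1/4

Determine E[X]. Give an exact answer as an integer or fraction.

E[X] = (1/10)·(-7) + (7/20)·(-4) + (1/10)·5 + (1/5)·8 + (1/4)·14
     = 7/2

7/2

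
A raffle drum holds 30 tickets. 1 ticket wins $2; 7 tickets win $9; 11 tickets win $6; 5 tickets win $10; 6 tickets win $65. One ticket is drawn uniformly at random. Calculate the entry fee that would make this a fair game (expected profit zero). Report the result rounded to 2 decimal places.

$19.03

E[payout] = (1/30)·2 + (7/30)·9 + (11/30)·6 + (5/30)·10 + (6/30)·65 = 571/30
Fair fee = E[payout] = 571/30 ≈ $19.03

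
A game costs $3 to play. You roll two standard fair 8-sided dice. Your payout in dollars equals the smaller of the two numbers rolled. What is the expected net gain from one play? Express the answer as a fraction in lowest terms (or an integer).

3/16 dollars

Distribution of the smaller of the two numbers rolled: 1 w.p. 15/64, 2 w.p. 13/64, 3 w.p. 11/64, 4 w.p. 9/64, 5 w.p. 7/64, 6 w.p. 5/64, …
E[payout] = (15/64)·1 + (13/64)·2 + (11/64)·3 + (9/64)·4 + (7/64)·5 + (5/64)·6 + (3/64)·7 + (1/64)·8 = 51/16
Expected profit = 51/16 − 3 = 3/16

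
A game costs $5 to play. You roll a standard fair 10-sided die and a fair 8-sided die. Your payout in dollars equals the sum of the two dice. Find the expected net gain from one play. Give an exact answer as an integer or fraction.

$5

Distribution of the sum of the two dice: 2 w.p. 1/80, 3 w.p. 1/40, 4 w.p. 3/80, 5 w.p. 1/20, 6 w.p. 1/16, 7 w.p. 3/40, …
E[payout] = (1/80)·2 + (1/40)·3 + (3/80)·4 + (1/20)·5 + (1/16)·6 + (3/40)·7 + (7/80)·8 + (1/10)·9 + (1/10)·10 + (1/10)·11 + (7/80)·12 + (3/40)·13 + (1/16)·14 + (1/20)·15 + (3/80)·16 + (1/40)·17 + (1/80)·18 = 10
Expected profit = 10 − 5 = 5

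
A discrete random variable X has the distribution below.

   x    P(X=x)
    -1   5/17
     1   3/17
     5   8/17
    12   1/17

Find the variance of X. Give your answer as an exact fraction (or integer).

3484/289

E[X] = (5/17)·(-1) + (3/17)·1 + (8/17)·5 + (1/17)·12 = 50/17
E[X²] = (5/17)·1 + (3/17)·1 + (8/17)·25 + (1/17)·144 = 352/17
Var(X) = 352/17 − (50/17)² = 3484/289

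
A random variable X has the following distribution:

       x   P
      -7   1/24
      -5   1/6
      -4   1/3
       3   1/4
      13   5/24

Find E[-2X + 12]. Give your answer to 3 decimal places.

10.000

E[-2x+12] = (1/24)·26 + (1/6)·22 + (1/3)·20 + (1/4)·6 + (5/24)·(-14)
     = 10 ≈ 10.000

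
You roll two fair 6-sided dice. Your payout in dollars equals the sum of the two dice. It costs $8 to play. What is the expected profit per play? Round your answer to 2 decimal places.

-$1.00

Distribution of the sum of the two dice: 2 w.p. 1/36, 3 w.p. 1/18, 4 w.p. 1/12, 5 w.p. 1/9, 6 w.p. 5/36, 7 w.p. 1/6, …
E[payout] = (1/36)·2 + (1/18)·3 + (1/12)·4 + (1/9)·5 + (5/36)·6 + (1/6)·7 + (5/36)·8 + (1/9)·9 + (1/12)·10 + (1/18)·11 + (1/36)·12 = 7
Expected profit = 7 − 8 = -1 ≈ -$1.00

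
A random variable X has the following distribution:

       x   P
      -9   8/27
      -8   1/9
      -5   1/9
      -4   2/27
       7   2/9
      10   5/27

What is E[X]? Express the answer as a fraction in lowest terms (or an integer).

E[X] = (8/27)·(-9) + (1/9)·(-8) + (1/9)·(-5) + (2/27)·(-4) + (2/9)·7 + (5/27)·10
     = -1

-1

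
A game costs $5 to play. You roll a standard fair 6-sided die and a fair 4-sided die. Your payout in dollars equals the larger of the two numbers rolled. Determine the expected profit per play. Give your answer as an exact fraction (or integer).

-13/12 dollars

Distribution of the larger of the two numbers rolled: 1 w.p. 1/24, 2 w.p. 1/8, 3 w.p. 5/24, 4 w.p. 7/24, 5 w.p. 1/6, 6 w.p. 1/6
E[payout] = (1/24)·1 + (1/8)·2 + (5/24)·3 + (7/24)·4 + (1/6)·5 + (1/6)·6 = 47/12
Expected profit = 47/12 − 5 = -13/12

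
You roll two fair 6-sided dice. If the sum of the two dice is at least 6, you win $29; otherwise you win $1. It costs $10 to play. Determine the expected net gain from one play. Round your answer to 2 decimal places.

E[payout] = (5/18)·1 + (13/18)·29 = 191/9
Expected profit = 191/9 − 10 = 101/9 ≈ $11.22

$11.22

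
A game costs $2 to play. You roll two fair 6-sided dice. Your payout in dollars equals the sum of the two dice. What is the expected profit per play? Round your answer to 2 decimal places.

Distribution of the sum of the two dice: 2 w.p. 1/36, 3 w.p. 1/18, 4 w.p. 1/12, 5 w.p. 1/9, 6 w.p. 5/36, 7 w.p. 1/6, …
E[payout] = (1/36)·2 + (1/18)·3 + (1/12)·4 + (1/9)·5 + (5/36)·6 + (1/6)·7 + (5/36)·8 + (1/9)·9 + (1/12)·10 + (1/18)·11 + (1/36)·12 = 7
Expected profit = 7 − 2 = 5 ≈ $5.00

$5.00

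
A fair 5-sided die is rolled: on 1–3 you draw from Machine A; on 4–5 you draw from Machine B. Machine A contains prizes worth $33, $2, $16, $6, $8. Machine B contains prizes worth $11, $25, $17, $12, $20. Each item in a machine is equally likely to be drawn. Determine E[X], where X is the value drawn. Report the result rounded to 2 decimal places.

E[X | Machine A] = (33 + 2 + 16 + 6 + 8)/5 = 13
E[X | Machine B] = (11 + 25 + 17 + 12 + 20)/5 = 17
E[X] = (3/5)·13 + (2/5)·17 = 73/5 ≈ 14.60

$14.60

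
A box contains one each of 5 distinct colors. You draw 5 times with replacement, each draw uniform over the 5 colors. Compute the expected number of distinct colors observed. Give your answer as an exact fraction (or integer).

2101/625

Let Xⱼ=1 if type j appears at least once. P(Xⱼ=1) = 1 − ((5−1)/5)^5 = 2101/3125.
E[#distinct] = 5·2101/3125 = 2101/625.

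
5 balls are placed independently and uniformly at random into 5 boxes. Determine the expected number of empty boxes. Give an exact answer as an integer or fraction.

Let Xⱼ=1 if box j is empty. P(Xⱼ=1) = ((5-1)/5)^5 = 1024/3125.
By linearity, E[#empty] = 5·1024/3125 = 1024/625.

1024/625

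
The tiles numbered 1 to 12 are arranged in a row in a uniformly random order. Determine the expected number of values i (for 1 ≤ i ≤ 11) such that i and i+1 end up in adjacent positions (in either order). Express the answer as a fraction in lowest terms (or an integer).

For each i ∈ {1,…,11}, let Xᵢ = 1 if i and i+1 are adjacent. P(Xᵢ=1) = 2·(12−1)!/12! = 2/12.
By linearity, E[ΣXᵢ] = (11)·(2/12) = 11/6.

11/6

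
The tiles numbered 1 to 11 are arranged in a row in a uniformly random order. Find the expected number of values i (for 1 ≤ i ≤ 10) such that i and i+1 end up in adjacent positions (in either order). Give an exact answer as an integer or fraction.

20/11

For each i ∈ {1,…,10}, let Xᵢ = 1 if i and i+1 are adjacent. P(Xᵢ=1) = 2·(11−1)!/11! = 2/11.
By linearity, E[ΣXᵢ] = (10)·(2/11) = 20/11.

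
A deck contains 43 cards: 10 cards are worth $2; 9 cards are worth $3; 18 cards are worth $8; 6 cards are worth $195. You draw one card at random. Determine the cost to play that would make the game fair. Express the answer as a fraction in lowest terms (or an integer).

E[payout] = (10/43)·2 + (9/43)·3 + (18/43)·8 + (6/43)·195 = 1361/43
Fair fee = E[payout] = 1361/43

1361/43 dollars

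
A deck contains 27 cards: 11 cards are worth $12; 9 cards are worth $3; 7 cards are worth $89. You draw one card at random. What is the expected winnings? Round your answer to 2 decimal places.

E[payout] = (11/27)·12 + (9/27)·3 + (7/27)·89 = 782/27
≈ $28.96

$28.96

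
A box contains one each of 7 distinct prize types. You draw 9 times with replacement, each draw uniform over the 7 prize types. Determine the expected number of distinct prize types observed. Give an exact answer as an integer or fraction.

30275911/5764801

Let Xⱼ=1 if type j appears at least once. P(Xⱼ=1) = 1 − ((7−1)/7)^9 = 30275911/40353607.
E[#distinct] = 7·30275911/40353607 = 30275911/5764801.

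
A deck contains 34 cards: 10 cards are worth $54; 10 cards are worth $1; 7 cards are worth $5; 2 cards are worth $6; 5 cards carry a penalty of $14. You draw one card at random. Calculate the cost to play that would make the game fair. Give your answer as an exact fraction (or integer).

31/2 dollars

E[payout] = (10/34)·54 + (10/34)·1 + (7/34)·5 + (2/34)·6 + (5/34)·(-14) = 31/2
Fair fee = E[payout] = 31/2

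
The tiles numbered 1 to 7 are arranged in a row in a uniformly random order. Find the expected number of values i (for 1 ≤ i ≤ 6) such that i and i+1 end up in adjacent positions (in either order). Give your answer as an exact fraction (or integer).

12/7

For each i ∈ {1,…,6}, let Xᵢ = 1 if i and i+1 are adjacent. P(Xᵢ=1) = 2·(7−1)!/7! = 2/7.
By linearity, E[ΣXᵢ] = (6)·(2/7) = 12/7.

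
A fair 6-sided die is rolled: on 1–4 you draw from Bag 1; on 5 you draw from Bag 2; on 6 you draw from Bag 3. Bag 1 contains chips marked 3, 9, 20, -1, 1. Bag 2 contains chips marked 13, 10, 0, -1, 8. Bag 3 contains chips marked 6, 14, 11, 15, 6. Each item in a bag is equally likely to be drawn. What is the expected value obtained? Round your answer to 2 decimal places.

7.00

E[X | Bag 1] = (3 + 9 + 20 − 1 + 1)/5 = 32/5
E[X | Bag 2] = (13 + 10 + 0 − 1 + 8)/5 = 6
E[X | Bag 3] = (6 + 14 + 11 + 15 + 6)/5 = 52/5
E[X] = (2/3)·32/5 + (1/6)·6 + (1/6)·52/5 = 7 ≈ 7.00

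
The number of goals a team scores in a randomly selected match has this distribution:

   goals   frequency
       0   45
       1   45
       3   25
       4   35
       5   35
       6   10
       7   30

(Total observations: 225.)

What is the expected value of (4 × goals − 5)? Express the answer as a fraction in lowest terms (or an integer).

Total = 225, so P(goals=0) = 45/225, etc.
E[4x-5] = (1/5)·(-5) + (1/5)·(-1) + (1/9)·7 + (7/45)·11 + (7/45)·15 + (2/45)·19 + (2/15)·23
     = 113/15

113/15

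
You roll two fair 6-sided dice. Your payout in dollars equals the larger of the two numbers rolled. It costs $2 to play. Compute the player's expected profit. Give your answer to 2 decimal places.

Distribution of the larger of the two numbers rolled: 1 w.p. 1/36, 2 w.p. 1/12, 3 w.p. 5/36, 4 w.p. 7/36, 5 w.p. 1/4, 6 w.p. 11/36
E[payout] = (1/36)·1 + (1/12)·2 + (5/36)·3 + (7/36)·4 + (1/4)·5 + (11/36)·6 = 161/36
Expected profit = 161/36 − 2 = 89/36 ≈ $2.47

$2.47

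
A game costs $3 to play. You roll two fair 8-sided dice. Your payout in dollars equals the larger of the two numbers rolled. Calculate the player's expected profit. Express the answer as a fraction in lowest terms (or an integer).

45/16 dollars

Distribution of the larger of the two numbers rolled: 1 w.p. 1/64, 2 w.p. 3/64, 3 w.p. 5/64, 4 w.p. 7/64, 5 w.p. 9/64, 6 w.p. 11/64, …
E[payout] = (1/64)·1 + (3/64)·2 + (5/64)·3 + (7/64)·4 + (9/64)·5 + (11/64)·6 + (13/64)·7 + (15/64)·8 = 93/16
Expected profit = 93/16 − 3 = 45/16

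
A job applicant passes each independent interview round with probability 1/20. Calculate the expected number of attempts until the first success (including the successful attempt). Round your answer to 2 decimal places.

20.00

For a geometric distribution, E[trials] = 1/p = 1/(1/20) = 20.
≈ 20.00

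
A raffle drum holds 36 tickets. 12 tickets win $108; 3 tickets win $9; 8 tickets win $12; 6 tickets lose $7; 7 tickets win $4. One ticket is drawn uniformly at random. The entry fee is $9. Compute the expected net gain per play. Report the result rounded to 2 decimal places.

E[payout] = (12/36)·108 + (3/36)·9 + (8/36)·12 + (6/36)·(-7) + (7/36)·4 = 1405/36
Expected profit = 1405/36 − 9 = 1081/36 ≈ $30.03

$30.03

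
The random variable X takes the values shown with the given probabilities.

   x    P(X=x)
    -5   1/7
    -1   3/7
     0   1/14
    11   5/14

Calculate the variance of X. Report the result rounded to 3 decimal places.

39.454

E[X] = (1/7)·(-5) + (3/7)·(-1) + (1/14)·0 + (5/14)·11 = 39/14
E[X²] = (1/7)·25 + (3/7)·1 + (1/14)·0 + (5/14)·121 = 661/14
Var(X) = 661/14 − (39/14)² = 7733/196 ≈ 39.454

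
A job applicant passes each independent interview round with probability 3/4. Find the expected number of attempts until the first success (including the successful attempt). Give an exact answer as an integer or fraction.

4/3

For a geometric distribution, E[trials] = 1/p = 1/(3/4) = 4/3.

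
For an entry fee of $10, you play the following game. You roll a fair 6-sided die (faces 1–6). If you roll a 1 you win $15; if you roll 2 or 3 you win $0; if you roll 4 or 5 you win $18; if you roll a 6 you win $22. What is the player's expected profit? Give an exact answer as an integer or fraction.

13/6 dollars

E[payout] = (1/3)·0 + (1/6)·15 + (1/3)·18 + (1/6)·22 = 73/6
Expected profit = 73/6 − 10 = 13/6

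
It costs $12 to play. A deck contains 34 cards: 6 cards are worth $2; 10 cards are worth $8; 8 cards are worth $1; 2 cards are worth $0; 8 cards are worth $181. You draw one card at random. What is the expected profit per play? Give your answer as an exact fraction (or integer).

570/17 dollars

E[payout] = (6/34)·2 + (10/34)·8 + (8/34)·1 + (2/34)·0 + (8/34)·181 = 774/17
Expected profit = 774/17 − 12 = 570/17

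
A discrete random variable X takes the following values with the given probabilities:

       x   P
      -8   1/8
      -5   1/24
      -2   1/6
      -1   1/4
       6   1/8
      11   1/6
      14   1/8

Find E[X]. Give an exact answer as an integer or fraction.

61/24

E[X] = (1/8)·(-8) + (1/24)·(-5) + (1/6)·(-2) + (1/4)·(-1) + (1/8)·6 + (1/6)·11 + (1/8)·14
     = 61/24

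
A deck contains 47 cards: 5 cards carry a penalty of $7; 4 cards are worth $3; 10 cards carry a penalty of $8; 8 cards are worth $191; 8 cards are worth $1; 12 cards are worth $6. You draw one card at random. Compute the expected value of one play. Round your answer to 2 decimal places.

E[payout] = (5/47)·(-7) + (4/47)·3 + (10/47)·(-8) + (8/47)·191 + (8/47)·1 + (12/47)·6 = 1505/47
≈ $32.02

$32.02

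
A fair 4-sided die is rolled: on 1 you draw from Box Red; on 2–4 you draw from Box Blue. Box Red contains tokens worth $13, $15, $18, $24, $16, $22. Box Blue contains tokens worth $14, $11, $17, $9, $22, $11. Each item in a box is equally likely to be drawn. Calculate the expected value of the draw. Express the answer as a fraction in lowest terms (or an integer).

E[X | Box Red] = (13 + 15 + 18 + 24 + 16 + 22)/6 = 18
E[X | Box Blue] = (14 + 11 + 17 + 9 + 22 + 11)/6 = 14
E[X] = (1/4)·18 + (3/4)·14 = 15

$15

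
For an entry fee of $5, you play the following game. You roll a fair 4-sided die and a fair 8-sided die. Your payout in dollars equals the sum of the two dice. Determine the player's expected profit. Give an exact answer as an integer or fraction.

$2

Distribution of the sum of the two dice: 2 w.p. 1/32, 3 w.p. 1/16, 4 w.p. 3/32, 5 w.p. 1/8, 6 w.p. 1/8, 7 w.p. 1/8, …
E[payout] = (1/32)·2 + (1/16)·3 + (3/32)·4 + (1/8)·5 + (1/8)·6 + (1/8)·7 + (1/8)·8 + (1/8)·9 + (3/32)·10 + (1/16)·11 + (1/32)·12 = 7
Expected profit = 7 − 5 = 2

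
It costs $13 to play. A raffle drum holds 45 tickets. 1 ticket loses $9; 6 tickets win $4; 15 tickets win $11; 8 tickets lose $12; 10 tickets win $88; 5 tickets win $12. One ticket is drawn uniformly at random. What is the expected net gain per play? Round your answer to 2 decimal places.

E[payout] = (1/45)·(-9) + (6/45)·4 + (15/45)·11 + (8/45)·(-12) + (10/45)·88 + (5/45)·12 = 1024/45
Expected profit = 1024/45 − 13 = 439/45 ≈ $9.76

$9.76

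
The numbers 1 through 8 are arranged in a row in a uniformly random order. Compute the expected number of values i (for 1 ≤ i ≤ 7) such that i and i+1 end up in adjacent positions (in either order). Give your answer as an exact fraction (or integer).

7/4

For each i ∈ {1,…,7}, let Xᵢ = 1 if i and i+1 are adjacent. P(Xᵢ=1) = 2·(8−1)!/8! = 2/8.
By linearity, E[ΣXᵢ] = (7)·(2/8) = 7/4.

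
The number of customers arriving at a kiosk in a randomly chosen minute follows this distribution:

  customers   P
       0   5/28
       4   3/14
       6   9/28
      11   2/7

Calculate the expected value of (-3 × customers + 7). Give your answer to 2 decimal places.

-10.79

E[-3x+7] = (5/28)·7 + (3/14)·(-5) + (9/28)·(-11) + (2/7)·(-26)
     = -151/14 ≈ -10.79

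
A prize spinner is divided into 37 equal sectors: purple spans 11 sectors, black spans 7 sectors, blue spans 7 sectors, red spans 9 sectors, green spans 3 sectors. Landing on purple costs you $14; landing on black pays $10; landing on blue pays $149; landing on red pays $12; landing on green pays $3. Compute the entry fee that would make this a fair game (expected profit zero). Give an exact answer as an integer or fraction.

E[payout] = (11/37)·(-14) + (7/37)·10 + (7/37)·149 + (9/37)·12 + (3/37)·3 = 1076/37
Fair fee = E[payout] = 1076/37

1076/37 dollars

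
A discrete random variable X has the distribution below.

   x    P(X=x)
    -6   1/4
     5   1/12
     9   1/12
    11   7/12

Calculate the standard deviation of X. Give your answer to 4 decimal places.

E[X] = 73/12, E[X²] = 1061/12
Var(X) = E[X²] − (E[X])² = 1061/12 − 5329/144 = 7403/144
SD(X) = √(7403/144) ≈ 7.1701

7.1701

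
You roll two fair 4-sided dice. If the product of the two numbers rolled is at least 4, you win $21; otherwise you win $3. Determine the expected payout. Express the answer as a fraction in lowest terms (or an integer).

123/8 dollars

E[payout] = (5/16)·3 + (11/16)·21 = 123/8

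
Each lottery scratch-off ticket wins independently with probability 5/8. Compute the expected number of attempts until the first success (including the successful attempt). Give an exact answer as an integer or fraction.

8/5

For a geometric distribution, E[trials] = 1/p = 1/(5/8) = 8/5.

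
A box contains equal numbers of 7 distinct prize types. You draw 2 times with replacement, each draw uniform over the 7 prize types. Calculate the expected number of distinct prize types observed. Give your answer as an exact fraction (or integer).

13/7

Let Xⱼ=1 if type j appears at least once. P(Xⱼ=1) = 1 − ((7−1)/7)^2 = 13/49.
E[#distinct] = 7·13/49 = 13/7.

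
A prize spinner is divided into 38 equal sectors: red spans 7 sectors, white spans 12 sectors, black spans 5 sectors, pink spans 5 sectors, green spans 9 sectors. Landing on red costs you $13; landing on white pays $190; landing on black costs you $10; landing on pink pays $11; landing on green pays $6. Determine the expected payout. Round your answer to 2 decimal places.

$59.16

E[payout] = (7/38)·(-13) + (12/38)·190 + (5/38)·(-10) + (5/38)·11 + (9/38)·6 = 1124/19
≈ $59.16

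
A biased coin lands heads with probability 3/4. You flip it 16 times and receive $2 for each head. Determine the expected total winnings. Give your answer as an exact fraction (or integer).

$24

E[#heads] = 16·3/4 = 12 (linearity over flips).
E[winnings] = 2·12 = 24.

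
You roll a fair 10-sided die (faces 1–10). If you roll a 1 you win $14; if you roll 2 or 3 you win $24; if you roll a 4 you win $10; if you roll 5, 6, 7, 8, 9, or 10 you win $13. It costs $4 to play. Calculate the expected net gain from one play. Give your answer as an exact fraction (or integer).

$11

E[payout] = (1/10)·10 + (3/5)·13 + (1/10)·14 + (1/5)·24 = 15
Expected profit = 15 − 4 = 11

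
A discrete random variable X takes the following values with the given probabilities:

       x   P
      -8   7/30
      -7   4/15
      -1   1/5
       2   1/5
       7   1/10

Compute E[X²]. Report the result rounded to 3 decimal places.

33.900

E[X²] = (7/30)·64 + (4/15)·49 + (1/5)·1 + (1/5)·4 + (1/10)·49
     = 339/10 ≈ 33.900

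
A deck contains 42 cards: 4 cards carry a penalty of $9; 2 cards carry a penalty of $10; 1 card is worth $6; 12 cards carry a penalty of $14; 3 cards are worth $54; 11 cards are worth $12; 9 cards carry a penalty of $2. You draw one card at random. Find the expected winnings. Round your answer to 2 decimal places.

$1.38

E[payout] = (4/42)·(-9) + (2/42)·(-10) + (1/42)·6 + (12/42)·(-14) + (3/42)·54 + (11/42)·12 + (9/42)·(-2) = 29/21
≈ $1.38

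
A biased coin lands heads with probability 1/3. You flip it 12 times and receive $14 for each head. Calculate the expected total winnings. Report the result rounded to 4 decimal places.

$56.0000

E[#heads] = 12·1/3 = 4 (linearity over flips).
E[winnings] = 14·4 = 56.
≈ 56.0000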